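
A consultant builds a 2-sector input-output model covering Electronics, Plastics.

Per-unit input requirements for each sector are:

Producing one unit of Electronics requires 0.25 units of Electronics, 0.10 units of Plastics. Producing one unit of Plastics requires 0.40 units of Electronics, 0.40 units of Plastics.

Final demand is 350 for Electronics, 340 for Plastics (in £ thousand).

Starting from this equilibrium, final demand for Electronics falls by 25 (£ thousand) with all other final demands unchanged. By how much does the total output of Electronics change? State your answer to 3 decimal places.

I − A =
  [   0.75    -0.40]
  [  -0.10     0.60]
det(I−A) = (0.75)(0.60) − (-0.40)(-0.10) = 0.4100
adj(I−A) = [[0.60, 0.40], [0.10, 0.75]]
(I − A)⁻¹ = adj(I−A) / det(I−A) ≈
  [   1.4634     0.9756]
  [   0.2439     1.8293]
Δx = (I − A)⁻¹ Δd with Δd having -25 in the Electronics component and 0 elsewhere.
So Δx_E = L_EE · (-25), where L_EE = adj(I−A)_EE / det(I−A) = 0.60 / 0.4100.
Δx_E = 0.60 × (-25) / 0.4100 = -15.00 / 0.4100 ≈ -36.585.

Δx_E = -36.585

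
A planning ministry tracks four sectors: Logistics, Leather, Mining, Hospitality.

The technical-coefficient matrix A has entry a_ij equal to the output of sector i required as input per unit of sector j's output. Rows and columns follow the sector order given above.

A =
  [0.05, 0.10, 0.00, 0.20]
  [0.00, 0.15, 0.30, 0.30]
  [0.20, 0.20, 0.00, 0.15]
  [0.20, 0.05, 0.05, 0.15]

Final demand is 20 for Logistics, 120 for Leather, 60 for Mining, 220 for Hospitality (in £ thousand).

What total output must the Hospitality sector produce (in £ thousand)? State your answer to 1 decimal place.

x_4 = 318.1

I − A =
  [   0.95    -0.10     0.00    -0.20]
  [   0.00     0.85    -0.30    -0.30]
  [  -0.20    -0.20     1.00    -0.15]
  [  -0.20    -0.05    -0.05     0.85]
Compute the cofactors C_ij = (−1)^(i+j)·(3×3 minor ij) of I−A; the adjugate is their transpose:
adj(I−A) = Cᵀ =
  [ 0.644875   0.096250   0.038500   0.192500]
  [ 0.123000   0.758375   0.244500   0.339750]
  [ 0.179000   0.182625   0.632125   0.218125]
  [ 0.169500   0.078000   0.060625   0.744500]
det(I−A) = Σ_j (I−A)_1j·C_1j = (0.95)(0.644875) + (-0.10)(0.123000) + (0.00)(0.179000) + (-0.20)(0.169500) = 0.56643125
(I − A)⁻¹ = adj(I−A) / det(I−A) ≈
  [   1.1385     0.1699     0.0680     0.3398]
  [   0.2171     1.3389     0.4316     0.5998]
  [   0.3160     0.3224     1.1160     0.3851]
  [   0.2992     0.1377     0.1070     1.3144]
x = (I − A)⁻¹ d = adj(I−A)·d / det(I−A), with det(I−A) = 0.56643125:
  x_1 = (0.644875·20 + 0.096250·120 + 0.038500·60 + 0.192500·220) / 0.56643125 = 69.1075 / 0.56643125 ≈ 122.0
  x_2 = (0.123000·20 + 0.758375·120 + 0.244500·60 + 0.339750·220) / 0.56643125 = 182.88 / 0.56643125 ≈ 322.9
  x_3 = (0.179000·20 + 0.182625·120 + 0.632125·60 + 0.218125·220) / 0.56643125 = 111.41 / 0.56643125 ≈ 196.7
  x_4 = (0.169500·20 + 0.078000·120 + 0.060625·60 + 0.744500·220) / 0.56643125 = 180.1775 / 0.56643125 ≈ 318.1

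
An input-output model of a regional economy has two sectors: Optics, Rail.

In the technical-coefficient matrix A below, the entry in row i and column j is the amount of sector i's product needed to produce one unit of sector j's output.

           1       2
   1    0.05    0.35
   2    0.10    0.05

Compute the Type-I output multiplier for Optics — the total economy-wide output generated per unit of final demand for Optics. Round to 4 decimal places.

m_1 = 1.2104

I − A =
  [   0.95    -0.35]
  [  -0.10     0.95]
det(I−A) = (0.95)(0.95) − (-0.35)(-0.10) = 0.8675
adj(I−A) = [[0.95, 0.35], [0.10, 0.95]]
(I − A)⁻¹ = adj(I−A) / det(I−A) ≈
  [   1.09510     0.40346]
  [   0.11527     1.09510]
The output multiplier for sector j is the column-j sum of the Leontief inverse (I − A)⁻¹ = adj(I−A) / det(I−A).
Column 1 of adj(I−A): (0.95, 0.10); det(I−A) = 0.8675.
m_1 = (0.95 + 0.10) / 0.8675 = 1.05 / 0.8675 ≈ 1.2104.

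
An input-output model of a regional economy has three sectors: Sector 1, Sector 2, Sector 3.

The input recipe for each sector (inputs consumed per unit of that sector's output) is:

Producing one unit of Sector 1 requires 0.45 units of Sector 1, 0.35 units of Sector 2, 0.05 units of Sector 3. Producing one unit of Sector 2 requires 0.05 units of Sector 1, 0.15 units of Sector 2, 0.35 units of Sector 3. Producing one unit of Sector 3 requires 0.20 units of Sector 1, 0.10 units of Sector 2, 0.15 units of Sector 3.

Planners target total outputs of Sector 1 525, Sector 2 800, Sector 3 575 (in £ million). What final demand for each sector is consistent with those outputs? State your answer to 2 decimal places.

d_1 = 133.75, d_2 = 438.75, d_3 = 182.50

I − A =
  [   0.55    -0.05    -0.20]
  [  -0.35     0.85    -0.10]
  [  -0.05    -0.35     0.85]
d = (I − A) x:
  d_1 = (+0.55)·525 + (-0.05)·800 + (-0.20)·575 = 133.75
  d_2 = (-0.35)·525 + (+0.85)·800 + (-0.10)·575 = 438.75
  d_3 = (-0.05)·525 + (-0.35)·800 + (+0.85)·575 = 182.50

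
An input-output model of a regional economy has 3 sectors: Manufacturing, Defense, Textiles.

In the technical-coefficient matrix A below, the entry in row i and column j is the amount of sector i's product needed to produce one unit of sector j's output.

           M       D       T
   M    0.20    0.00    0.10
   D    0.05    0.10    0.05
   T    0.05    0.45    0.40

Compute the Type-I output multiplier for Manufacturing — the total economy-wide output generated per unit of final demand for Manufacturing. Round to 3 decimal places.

I − A =
  [   0.80     0.00    -0.10]
  [  -0.05     0.90    -0.05]
  [  -0.05    -0.45     0.60]
Cofactors of I−A, C_ij = (−1)^(i+j)·(minor ij) (rows/columns in the sector order above):
  C_11 = (0.90)(0.60) − (-0.05)(-0.45) = 0.5175
  C_12 = −[(-0.05)(0.60) − (-0.05)(-0.05)] = 0.0325
  C_13 = (-0.05)(-0.45) − (0.90)(-0.05) = 0.0675
  C_21 = −[(0.00)(0.60) − (-0.10)(-0.45)] = 0.0450
  C_22 = (0.80)(0.60) − (-0.10)(-0.05) = 0.4750
  C_23 = −[(0.80)(-0.45) − (0.00)(-0.05)] = 0.3600
  C_31 = (0.00)(-0.05) − (-0.10)(0.90) = 0.0900
  C_32 = −[(0.80)(-0.05) − (-0.10)(-0.05)] = 0.0450
  C_33 = (0.80)(0.90) − (0.00)(-0.05) = 0.7200
det(I−A) = Σ_j (I−A)_1j·C_1j = (0.80)(0.5175) + (0.00)(0.0325) + (-0.10)(0.0675) = 0.40725
adj(I−A) = Cᵀ =
  [ 0.5175   0.0450   0.0900]
  [ 0.0325   0.4750   0.0450]
  [ 0.0675   0.3600   0.7200]
(I − A)⁻¹ = adj(I−A) / det(I−A) ≈
  [   1.2707     0.1105     0.2210]
  [   0.0798     1.1664     0.1105]
  [   0.1657     0.8840     1.7680]
The output multiplier for sector j is the column-j sum of the Leontief inverse (I − A)⁻¹ = adj(I−A) / det(I−A).
Column M of adj(I−A): (0.5175, 0.0325, 0.0675); det(I−A) = 0.40725.
m_M = (0.5175 + 0.0325 + 0.0675) / 0.40725 = 0.6175 / 0.40725 ≈ 1.516.

m_M = 1.516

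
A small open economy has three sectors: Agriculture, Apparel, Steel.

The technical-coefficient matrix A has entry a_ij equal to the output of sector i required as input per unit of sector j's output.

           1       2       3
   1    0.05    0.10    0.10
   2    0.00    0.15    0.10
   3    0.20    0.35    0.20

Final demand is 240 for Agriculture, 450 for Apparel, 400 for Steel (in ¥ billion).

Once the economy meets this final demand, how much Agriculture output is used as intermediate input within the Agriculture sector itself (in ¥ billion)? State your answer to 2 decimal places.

z_11 = 20.59

I − A =
  [   0.95    -0.10    -0.10]
  [   0.00     0.85    -0.10]
  [  -0.20    -0.35     0.80]
Cofactors of I−A, C_ij = (−1)^(i+j)·(minor ij) (rows/columns in the sector order above):
  C_11 = (0.85)(0.80) − (-0.10)(-0.35) = 0.6450
  C_12 = −[(0.00)(0.80) − (-0.10)(-0.20)] = 0.0200
  C_13 = (0.00)(-0.35) − (0.85)(-0.20) = 0.1700
  C_21 = −[(-0.10)(0.80) − (-0.10)(-0.35)] = 0.1150
  C_22 = (0.95)(0.80) − (-0.10)(-0.20) = 0.7400
  C_23 = −[(0.95)(-0.35) − (-0.10)(-0.20)] = 0.3525
  C_31 = (-0.10)(-0.10) − (-0.10)(0.85) = 0.0950
  C_32 = −[(0.95)(-0.10) − (-0.10)(0.00)] = 0.0950
  C_33 = (0.95)(0.85) − (-0.10)(0.00) = 0.8075
det(I−A) = Σ_j (I−A)_1j·C_1j = (0.95)(0.6450) + (-0.10)(0.0200) + (-0.10)(0.1700) = 0.59375
adj(I−A) = Cᵀ =
  [ 0.6450   0.1150   0.0950]
  [ 0.0200   0.7400   0.0950]
  [ 0.1700   0.3525   0.8075]
(I − A)⁻¹ = adj(I−A) / det(I−A) ≈
  [   1.0863     0.1937     0.1600]
  [   0.0337     1.2463     0.1600]
  [   0.2863     0.5937     1.3600]
First solve x = (I − A)⁻¹ d = adj(I−A)·d / det(I−A); in particular x_1 = (0.6450·240 + 0.1150·450 + 0.0950·400) / 0.59375 = 244.55 / 0.59375 ≈ 411.8737.
Intermediate flow from 1 to 1: z_11 = a_11 · x_1 = 0.05 × 244.55 / 0.59375 = 12.2275 / 0.59375 ≈ 20.59.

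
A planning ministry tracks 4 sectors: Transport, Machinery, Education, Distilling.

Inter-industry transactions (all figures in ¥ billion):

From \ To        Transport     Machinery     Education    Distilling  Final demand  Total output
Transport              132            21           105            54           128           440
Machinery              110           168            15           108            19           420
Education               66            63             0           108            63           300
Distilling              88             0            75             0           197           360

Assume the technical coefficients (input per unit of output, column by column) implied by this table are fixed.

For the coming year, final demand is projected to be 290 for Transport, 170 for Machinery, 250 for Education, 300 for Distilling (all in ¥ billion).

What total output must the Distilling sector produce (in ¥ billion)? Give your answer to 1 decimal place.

x_4 = 705.0

Technical coefficients a_ij = z_ij / X_j:
  a_11 = 132/440 = 0.30, a_21 = 110/440 = 0.25, a_31 = 66/440 = 0.15, a_41 = 88/440 = 0.20
  a_12 = 21/420 = 0.05, a_22 = 168/420 = 0.40, a_32 = 63/420 = 0.15, a_42 = 0/420 = 0.00
  a_13 = 105/300 = 0.35, a_23 = 15/300 = 0.05, a_33 = 0/300 = 0.00, a_43 = 75/300 = 0.25
  a_14 = 54/360 = 0.15, a_24 = 108/360 = 0.30, a_34 = 108/360 = 0.30, a_44 = 0/360 = 0.00
I − A =
  [   0.70    -0.05    -0.35    -0.15]
  [  -0.25     0.60    -0.05    -0.30]
  [  -0.15    -0.15     1.00    -0.30]
  [  -0.20     0.00    -0.25     1.00]
Compute the cofactors C_ij = (−1)^(i+j)·(3×3 minor ij) of I−A; the adjugate is their transpose:
adj(I−A) = Cᵀ =
  [ 0.536250   0.104375   0.238750   0.183375]
  [ 0.313000   0.538375   0.203875   0.269625]
  [ 0.172500   0.111000   0.386500   0.175125]
  [ 0.150375   0.048625   0.144375   0.357250]
det(I−A) = Σ_j (I−A)_1j·C_1j = (0.70)(0.536250) + (-0.05)(0.313000) + (-0.35)(0.172500) + (-0.15)(0.150375) = 0.27679375
(I − A)⁻¹ = adj(I−A) / det(I−A) ≈
  [   1.9374     0.3771     0.8626     0.6625]
  [   1.1308     1.9450     0.7366     0.9741]
  [   0.6232     0.4010     1.3963     0.6327]
  [   0.5433     0.1757     0.5216     1.2907]
x = (I − A)⁻¹ d = adj(I−A)·d / det(I−A), with det(I−A) = 0.27679375:
  x_1 = (0.536250·290 + 0.104375·170 + 0.238750·250 + 0.183375·300) / 0.27679375 = 287.95625 / 0.27679375 ≈ 1040.3
  x_2 = (0.313000·290 + 0.538375·170 + 0.203875·250 + 0.269625·300) / 0.27679375 = 314.15 / 0.27679375 ≈ 1135.0
  x_3 = (0.172500·290 + 0.111000·170 + 0.386500·250 + 0.175125·300) / 0.27679375 = 218.0575 / 0.27679375 ≈ 787.8
  x_4 = (0.150375·290 + 0.048625·170 + 0.144375·250 + 0.357250·300) / 0.27679375 = 195.14375 / 0.27679375 ≈ 705.0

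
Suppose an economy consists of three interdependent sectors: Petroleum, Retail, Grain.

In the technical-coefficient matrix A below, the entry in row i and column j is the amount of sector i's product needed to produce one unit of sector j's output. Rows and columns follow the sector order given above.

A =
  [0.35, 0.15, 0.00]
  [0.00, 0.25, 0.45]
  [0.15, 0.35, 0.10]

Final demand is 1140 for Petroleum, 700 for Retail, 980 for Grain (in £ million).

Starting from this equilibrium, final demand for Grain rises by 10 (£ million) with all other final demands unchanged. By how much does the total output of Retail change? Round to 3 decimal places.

I − A =
  [   0.65    -0.15     0.00]
  [   0.00     0.75    -0.45]
  [  -0.15    -0.35     0.90]
Cofactors of I−A, C_ij = (−1)^(i+j)·(minor ij) (rows/columns in the sector order above):
  C_11 = (0.75)(0.90) − (-0.45)(-0.35) = 0.5175
  C_12 = −[(0.00)(0.90) − (-0.45)(-0.15)] = 0.0675
  C_13 = (0.00)(-0.35) − (0.75)(-0.15) = 0.1125
  C_21 = −[(-0.15)(0.90) − (0.00)(-0.35)] = 0.1350
  C_22 = (0.65)(0.90) − (0.00)(-0.15) = 0.5850
  C_23 = −[(0.65)(-0.35) − (-0.15)(-0.15)] = 0.2500
  C_31 = (-0.15)(-0.45) − (0.00)(0.75) = 0.0675
  C_32 = −[(0.65)(-0.45) − (0.00)(0.00)] = 0.2925
  C_33 = (0.65)(0.75) − (-0.15)(0.00) = 0.4875
det(I−A) = Σ_j (I−A)_1j·C_1j = (0.65)(0.5175) + (-0.15)(0.0675) + (0.00)(0.1125) = 0.32625
adj(I−A) = Cᵀ =
  [ 0.5175   0.1350   0.0675]
  [ 0.0675   0.5850   0.2925]
  [ 0.1125   0.2500   0.4875]
(I − A)⁻¹ = adj(I−A) / det(I−A) ≈
  [   1.5862     0.4138     0.2069]
  [   0.2069     1.7931     0.8966]
  [   0.3448     0.7663     1.4943]
Δx = (I − A)⁻¹ Δd with Δd having +10 in the Grain component and 0 elsewhere.
So Δx_2 = L_23 · (+10), where L_23 = adj(I−A)_23 / det(I−A) = 0.2925 / 0.32625.
Δx_2 = 0.2925 × (+10) / 0.32625 = 2.925 / 0.32625 ≈ 8.966.

Δx_2 = 8.966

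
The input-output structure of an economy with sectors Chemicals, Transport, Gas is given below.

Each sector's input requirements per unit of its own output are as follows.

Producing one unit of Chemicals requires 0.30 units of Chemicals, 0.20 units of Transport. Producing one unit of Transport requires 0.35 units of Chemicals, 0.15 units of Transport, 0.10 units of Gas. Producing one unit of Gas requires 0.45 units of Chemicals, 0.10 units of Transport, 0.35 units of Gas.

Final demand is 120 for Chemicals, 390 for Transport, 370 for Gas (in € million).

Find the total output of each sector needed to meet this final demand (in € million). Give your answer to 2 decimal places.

x_1 = 1001.84, x_2 = 775.56, x_3 = 688.55

I − A =
  [   0.70    -0.35    -0.45]
  [  -0.20     0.85    -0.10]
  [   0.00    -0.10     0.65]
Cofactors of I−A, C_ij = (−1)^(i+j)·(minor ij) (rows/columns in the sector order above):
  C_11 = (0.85)(0.65) − (-0.10)(-0.10) = 0.5425
  C_12 = −[(-0.20)(0.65) − (-0.10)(0.00)] = 0.1300
  C_13 = (-0.20)(-0.10) − (0.85)(0.00) = 0.0200
  C_21 = −[(-0.35)(0.65) − (-0.45)(-0.10)] = 0.2725
  C_22 = (0.70)(0.65) − (-0.45)(0.00) = 0.4550
  C_23 = −[(0.70)(-0.10) − (-0.35)(0.00)] = 0.0700
  C_31 = (-0.35)(-0.10) − (-0.45)(0.85) = 0.4175
  C_32 = −[(0.70)(-0.10) − (-0.45)(-0.20)] = 0.1600
  C_33 = (0.70)(0.85) − (-0.35)(-0.20) = 0.5250
det(I−A) = Σ_j (I−A)_1j·C_1j = (0.70)(0.5425) + (-0.35)(0.1300) + (-0.45)(0.0200) = 0.32525
adj(I−A) = Cᵀ =
  [ 0.5425   0.2725   0.4175]
  [ 0.1300   0.4550   0.1600]
  [ 0.0200   0.0700   0.5250]
(I − A)⁻¹ = adj(I−A) / det(I−A) ≈
  [   1.6679     0.8378     1.2836]
  [   0.3997     1.3989     0.4919]
  [   0.0615     0.2152     1.6141]
x = (I − A)⁻¹ d = adj(I−A)·d / det(I−A), with det(I−A) = 0.32525:
  x_1 = (0.5425·120 + 0.2725·390 + 0.4175·370) / 0.32525 = 325.85 / 0.32525 ≈ 1001.84
  x_2 = (0.1300·120 + 0.4550·390 + 0.1600·370) / 0.32525 = 252.25 / 0.32525 ≈ 775.56
  x_3 = (0.0200·120 + 0.0700·390 + 0.5250·370) / 0.32525 = 223.95 / 0.32525 ≈ 688.55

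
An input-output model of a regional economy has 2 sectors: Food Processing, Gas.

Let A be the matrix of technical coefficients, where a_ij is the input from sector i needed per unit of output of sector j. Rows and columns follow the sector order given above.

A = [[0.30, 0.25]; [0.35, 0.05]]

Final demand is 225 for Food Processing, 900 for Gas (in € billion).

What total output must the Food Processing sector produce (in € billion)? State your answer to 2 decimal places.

I − A =
  [   0.70    -0.25]
  [  -0.35     0.95]
det(I−A) = (0.70)(0.95) − (-0.25)(-0.35) = 0.5775
adj(I−A) = [[0.95, 0.25], [0.35, 0.70]]
(I − A)⁻¹ = adj(I−A) / det(I−A) ≈
  [   1.6450     0.4329]
  [   0.6061     1.2121]
x = (I − A)⁻¹ d = adj(I−A)·d / det(I−A), with det(I−A) = 0.5775:
  x_F = (0.95·225 + 0.25·900) / 0.5775 = 438.75 / 0.5775 ≈ 759.74
  x_G = (0.35·225 + 0.70·900) / 0.5775 = 708.75 / 0.5775 ≈ 1227.27

x_F = 759.74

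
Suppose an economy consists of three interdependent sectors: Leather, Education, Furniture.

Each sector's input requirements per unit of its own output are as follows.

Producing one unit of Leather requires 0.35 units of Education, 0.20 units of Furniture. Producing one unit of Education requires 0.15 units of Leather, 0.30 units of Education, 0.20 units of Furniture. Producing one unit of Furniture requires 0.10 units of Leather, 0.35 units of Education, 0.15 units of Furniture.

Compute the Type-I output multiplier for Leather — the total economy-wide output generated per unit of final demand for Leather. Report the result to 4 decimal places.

m_L = 2.4561

I − A =
  [   1.00    -0.15    -0.10]
  [  -0.35     0.70    -0.35]
  [  -0.20    -0.20     0.85]
Cofactors of I−A, C_ij = (−1)^(i+j)·(minor ij) (rows/columns in the sector order above):
  C_11 = (0.70)(0.85) − (-0.35)(-0.20) = 0.5250
  C_12 = −[(-0.35)(0.85) − (-0.35)(-0.20)] = 0.3675
  C_13 = (-0.35)(-0.20) − (0.70)(-0.20) = 0.2100
  C_21 = −[(-0.15)(0.85) − (-0.10)(-0.20)] = 0.1475
  C_22 = (1.00)(0.85) − (-0.10)(-0.20) = 0.8300
  C_23 = −[(1.00)(-0.20) − (-0.15)(-0.20)] = 0.2300
  C_31 = (-0.15)(-0.35) − (-0.10)(0.70) = 0.1225
  C_32 = −[(1.00)(-0.35) − (-0.10)(-0.35)] = 0.3850
  C_33 = (1.00)(0.70) − (-0.15)(-0.35) = 0.6475
det(I−A) = Σ_j (I−A)_1j·C_1j = (1.00)(0.5250) + (-0.15)(0.3675) + (-0.10)(0.2100) = 0.448875
adj(I−A) = Cᵀ =
  [ 0.5250   0.1475   0.1225]
  [ 0.3675   0.8300   0.3850]
  [ 0.2100   0.2300   0.6475]
(I − A)⁻¹ = adj(I−A) / det(I−A) ≈
  [   1.16959     0.32860     0.27290]
  [   0.81871     1.84907     0.85770]
  [   0.46784     0.51239     1.44250]
The output multiplier for sector j is the column-j sum of the Leontief inverse (I − A)⁻¹ = adj(I−A) / det(I−A).
Column L of adj(I−A): (0.5250, 0.3675, 0.2100); det(I−A) = 0.448875.
m_L = (0.5250 + 0.3675 + 0.2100) / 0.448875 = 1.1025 / 0.448875 ≈ 2.4561.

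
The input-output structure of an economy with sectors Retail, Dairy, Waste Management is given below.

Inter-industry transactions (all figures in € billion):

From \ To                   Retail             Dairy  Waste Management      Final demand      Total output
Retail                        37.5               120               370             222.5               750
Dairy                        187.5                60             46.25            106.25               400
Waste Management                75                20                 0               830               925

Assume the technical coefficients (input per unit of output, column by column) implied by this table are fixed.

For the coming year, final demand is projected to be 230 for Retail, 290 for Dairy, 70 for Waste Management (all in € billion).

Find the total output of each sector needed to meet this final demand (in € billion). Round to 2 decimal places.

Technical coefficients a_ij = z_ij / X_j:
  a_RR = 37.5/750 = 0.05, a_DR = 187.5/750 = 0.25, a_WR = 75/750 = 0.10
  a_RD = 120/400 = 0.30, a_DD = 60/400 = 0.15, a_WD = 20/400 = 0.05
  a_RW = 370/925 = 0.40, a_DW = 46.25/925 = 0.05, a_WW = 0/925 = 0.00
I − A =
  [   0.95    -0.30    -0.40]
  [  -0.25     0.85    -0.05]
  [  -0.10    -0.05     1.00]
Cofactors of I−A, C_ij = (−1)^(i+j)·(minor ij) (rows/columns in the sector order above):
  C_11 = (0.85)(1.00) − (-0.05)(-0.05) = 0.8475
  C_12 = −[(-0.25)(1.00) − (-0.05)(-0.10)] = 0.2550
  C_13 = (-0.25)(-0.05) − (0.85)(-0.10) = 0.0975
  C_21 = −[(-0.30)(1.00) − (-0.40)(-0.05)] = 0.3200
  C_22 = (0.95)(1.00) − (-0.40)(-0.10) = 0.9100
  C_23 = −[(0.95)(-0.05) − (-0.30)(-0.10)] = 0.0775
  C_31 = (-0.30)(-0.05) − (-0.40)(0.85) = 0.3550
  C_32 = −[(0.95)(-0.05) − (-0.40)(-0.25)] = 0.1475
  C_33 = (0.95)(0.85) − (-0.30)(-0.25) = 0.7325
det(I−A) = Σ_j (I−A)_1j·C_1j = (0.95)(0.8475) + (-0.30)(0.2550) + (-0.40)(0.0975) = 0.689625
adj(I−A) = Cᵀ =
  [ 0.8475   0.3200   0.3550]
  [ 0.2550   0.9100   0.1475]
  [ 0.0975   0.0775   0.7325]
(I − A)⁻¹ = adj(I−A) / det(I−A) ≈
  [   1.2289     0.4640     0.5148]
  [   0.3698     1.3196     0.2139]
  [   0.1414     0.1124     1.0622]
x = (I − A)⁻¹ d = adj(I−A)·d / det(I−A), with det(I−A) = 0.689625:
  x_R = (0.8475·230 + 0.3200·290 + 0.3550·70) / 0.689625 = 312.575 / 0.689625 ≈ 453.25
  x_D = (0.2550·230 + 0.9100·290 + 0.1475·70) / 0.689625 = 332.875 / 0.689625 ≈ 482.69
  x_W = (0.0975·230 + 0.0775·290 + 0.7325·70) / 0.689625 = 96.175 / 0.689625 ≈ 139.46

x_R = 453.25, x_D = 482.69, x_W = 139.46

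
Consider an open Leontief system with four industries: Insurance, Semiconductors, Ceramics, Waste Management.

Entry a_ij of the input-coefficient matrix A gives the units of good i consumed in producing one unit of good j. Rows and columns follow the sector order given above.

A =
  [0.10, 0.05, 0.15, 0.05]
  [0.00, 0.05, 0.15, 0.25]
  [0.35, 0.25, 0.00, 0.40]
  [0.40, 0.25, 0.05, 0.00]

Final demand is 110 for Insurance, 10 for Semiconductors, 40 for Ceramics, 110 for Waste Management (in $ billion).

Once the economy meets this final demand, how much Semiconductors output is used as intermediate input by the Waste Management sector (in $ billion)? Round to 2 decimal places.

z_24 = 54.01

I − A =
  [   0.90    -0.05    -0.15    -0.05]
  [   0.00     0.95    -0.15    -0.25]
  [  -0.35    -0.25     1.00    -0.40]
  [  -0.40    -0.25    -0.05     1.00]
Compute the cofactors C_ij = (−1)^(i+j)·(3×3 minor ij) of I−A; the adjugate is their transpose:
adj(I−A) = Cᵀ =
  [ 0.812875   0.114625   0.145500   0.127500]
  [ 0.180875   0.784625   0.158250   0.268500]
  [ 0.487625   0.339875   0.774750   0.419250]
  [ 0.394750   0.259000   0.136500   0.768750]
det(I−A) = Σ_j (I−A)_1j·C_1j = (0.90)(0.812875) + (-0.05)(0.180875) + (-0.15)(0.487625) + (-0.05)(0.394750) = 0.6296625
(I − A)⁻¹ = adj(I−A) / det(I−A) ≈
  [   1.2910     0.1820     0.2311     0.2025]
  [   0.2873     1.2461     0.2513     0.4264]
  [   0.7744     0.5398     1.2304     0.6658]
  [   0.6269     0.4113     0.2168     1.2209]
First solve x = (I − A)⁻¹ d = adj(I−A)·d / det(I−A); in particular x_4 = (0.394750·110 + 0.259000·10 + 0.136500·40 + 0.768750·110) / 0.6296625 = 136.035 / 0.6296625 ≈ 216.0443.
Intermediate flow from 2 to 4: z_24 = a_24 · x_4 = 0.25 × 136.035 / 0.6296625 = 34.00875 / 0.6296625 ≈ 54.01.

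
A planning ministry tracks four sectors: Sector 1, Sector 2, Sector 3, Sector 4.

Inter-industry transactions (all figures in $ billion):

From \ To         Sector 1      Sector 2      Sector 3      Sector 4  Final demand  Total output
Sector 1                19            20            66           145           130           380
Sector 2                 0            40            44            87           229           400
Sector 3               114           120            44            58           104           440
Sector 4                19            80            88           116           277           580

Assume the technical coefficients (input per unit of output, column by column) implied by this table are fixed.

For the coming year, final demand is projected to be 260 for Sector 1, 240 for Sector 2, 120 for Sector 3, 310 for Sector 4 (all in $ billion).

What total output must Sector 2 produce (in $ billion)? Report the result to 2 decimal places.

Technical coefficients a_ij = z_ij / X_j:
  a_11 = 19/380 = 0.05, a_21 = 0/380 = 0.00, a_31 = 114/380 = 0.30, a_41 = 19/380 = 0.05
  a_12 = 20/400 = 0.05, a_22 = 40/400 = 0.10, a_32 = 120/400 = 0.30, a_42 = 80/400 = 0.20
  a_13 = 66/440 = 0.15, a_23 = 44/440 = 0.10, a_33 = 44/440 = 0.10, a_43 = 88/440 = 0.20
  a_14 = 145/580 = 0.25, a_24 = 87/580 = 0.15, a_34 = 58/580 = 0.10, a_44 = 116/580 = 0.20
I − A =
  [   0.95    -0.05    -0.15    -0.25]
  [   0.00     0.90    -0.10    -0.15]
  [  -0.30    -0.30     0.90    -0.10]
  [  -0.05    -0.20    -0.20     0.80]
Compute the cofactors C_ij = (−1)^(i+j)·(3×3 minor ij) of I−A; the adjugate is their transpose:
adj(I−A) = Cᵀ =
  [ 0.568000   0.134000   0.159000   0.222500]
  [ 0.040250   0.602000   0.104375   0.138500]
  [ 0.213750   0.270500   0.643875   0.198000]
  [ 0.099000   0.226500   0.197000   0.699000]
det(I−A) = Σ_j (I−A)_1j·C_1j = (0.95)(0.568000) + (-0.05)(0.040250) + (-0.15)(0.213750) + (-0.25)(0.099000) = 0.480775
(I − A)⁻¹ = adj(I−A) / det(I−A) ≈
  [   1.1814     0.2787     0.3307     0.4628]
  [   0.0837     1.2521     0.2171     0.2881]
  [   0.4446     0.5626     1.3392     0.4118]
  [   0.2059     0.4711     0.4098     1.4539]
x = (I − A)⁻¹ d = adj(I−A)·d / det(I−A), with det(I−A) = 0.480775:
  x_1 = (0.568000·260 + 0.134000·240 + 0.159000·120 + 0.222500·310) / 0.480775 = 267.895 / 0.480775 ≈ 557.21
  x_2 = (0.040250·260 + 0.602000·240 + 0.104375·120 + 0.138500·310) / 0.480775 = 210.405 / 0.480775 ≈ 437.64
  x_3 = (0.213750·260 + 0.270500·240 + 0.643875·120 + 0.198000·310) / 0.480775 = 259.14 / 0.480775 ≈ 539.00
  x_4 = (0.099000·260 + 0.226500·240 + 0.197000·120 + 0.699000·310) / 0.480775 = 320.43 / 0.480775 ≈ 666.49

x_2 = 437.64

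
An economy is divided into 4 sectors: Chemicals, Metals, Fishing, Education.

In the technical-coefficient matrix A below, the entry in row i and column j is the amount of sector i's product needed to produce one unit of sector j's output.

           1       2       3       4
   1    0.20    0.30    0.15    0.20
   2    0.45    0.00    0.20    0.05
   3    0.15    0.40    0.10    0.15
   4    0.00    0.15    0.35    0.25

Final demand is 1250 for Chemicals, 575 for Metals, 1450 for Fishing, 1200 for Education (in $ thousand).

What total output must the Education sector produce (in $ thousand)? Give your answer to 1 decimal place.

x_4 = 4895.0

I − A =
  [   0.80    -0.30    -0.15    -0.20]
  [  -0.45     1.00    -0.20    -0.05]
  [  -0.15    -0.40     0.90    -0.15]
  [   0.00    -0.15    -0.35     0.75]
Compute the cofactors C_ij = (−1)^(i+j)·(3×3 minor ij) of I−A; the adjugate is their transpose:
adj(I−A) = Cᵀ =
  [ 0.544250   0.290125   0.237625   0.212000]
  [ 0.305250   0.470625   0.216125   0.156000]
  [ 0.256500   0.296250   0.479250   0.184000]
  [ 0.180750   0.232375   0.266875   0.476000]
det(I−A) = Σ_j (I−A)_1j·C_1j = (0.80)(0.544250) + (-0.30)(0.305250) + (-0.15)(0.256500) + (-0.20)(0.180750) = 0.2692
(I − A)⁻¹ = adj(I−A) / det(I−A) ≈
  [   2.0217     1.0777     0.8827     0.7875]
  [   1.1339     1.7482     0.8028     0.5795]
  [   0.9528     1.1005     1.7803     0.6835]
  [   0.6714     0.8632     0.9914     1.7682]
x = (I − A)⁻¹ d = adj(I−A)·d / det(I−A), with det(I−A) = 0.2692:
  x_1 = (0.544250·1250 + 0.290125·575 + 0.237625·1450 + 0.212000·1200) / 0.2692 = 1446.090625 / 0.2692 ≈ 5371.8
  x_2 = (0.305250·1250 + 0.470625·575 + 0.216125·1450 + 0.156000·1200) / 0.2692 = 1152.753125 / 0.2692 ≈ 4282.1
  x_3 = (0.256500·1250 + 0.296250·575 + 0.479250·1450 + 0.184000·1200) / 0.2692 = 1406.68125 / 0.2692 ≈ 5225.4
  x_4 = (0.180750·1250 + 0.232375·575 + 0.266875·1450 + 0.476000·1200) / 0.2692 = 1317.721875 / 0.2692 ≈ 4895.0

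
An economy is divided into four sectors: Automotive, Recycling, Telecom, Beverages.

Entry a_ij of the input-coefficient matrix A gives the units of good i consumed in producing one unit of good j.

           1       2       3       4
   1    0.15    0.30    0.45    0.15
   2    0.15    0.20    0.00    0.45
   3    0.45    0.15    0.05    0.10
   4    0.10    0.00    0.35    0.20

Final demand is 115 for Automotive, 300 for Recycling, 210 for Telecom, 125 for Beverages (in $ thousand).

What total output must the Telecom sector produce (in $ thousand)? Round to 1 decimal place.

I − A =
  [   0.85    -0.30    -0.45    -0.15]
  [  -0.15     0.80     0.00    -0.45]
  [  -0.45    -0.15     0.95    -0.10]
  [  -0.10     0.00    -0.35     0.80]
Compute the cofactors C_ij = (−1)^(i+j)·(3×3 minor ij) of I−A; the adjugate is their transpose:
adj(I−A) = Cᵀ =
  [ 0.556375   0.279375   0.377250   0.308625]
  [ 0.222375   0.411875   0.216000   0.300375]
  [ 0.320750   0.210750   0.482500   0.239000]
  [ 0.209875   0.127125   0.258250   0.431125]
det(I−A) = Σ_j (I−A)_1j·C_1j = (0.85)(0.556375) + (-0.30)(0.222375) + (-0.45)(0.320750) + (-0.15)(0.209875) = 0.2303875
(I − A)⁻¹ = adj(I−A) / det(I−A) ≈
  [   2.4150     1.2126     1.6375     1.3396]
  [   0.9652     1.7877     0.9376     1.3038]
  [   1.3922     0.9148     2.0943     1.0374]
  [   0.9110     0.5518     1.1209     1.8713]
x = (I − A)⁻¹ d = adj(I−A)·d / det(I−A), with det(I−A) = 0.2303875:
  x_1 = (0.556375·115 + 0.279375·300 + 0.377250·210 + 0.308625·125) / 0.2303875 = 265.59625 / 0.2303875 ≈ 1152.8
  x_2 = (0.222375·115 + 0.411875·300 + 0.216000·210 + 0.300375·125) / 0.2303875 = 232.0425 / 0.2303875 ≈ 1007.2
  x_3 = (0.320750·115 + 0.210750·300 + 0.482500·210 + 0.239000·125) / 0.2303875 = 231.31125 / 0.2303875 ≈ 1004.0
  x_4 = (0.209875·115 + 0.127125·300 + 0.258250·210 + 0.431125·125) / 0.2303875 = 170.39625 / 0.2303875 ≈ 739.6

x_3 = 1004.0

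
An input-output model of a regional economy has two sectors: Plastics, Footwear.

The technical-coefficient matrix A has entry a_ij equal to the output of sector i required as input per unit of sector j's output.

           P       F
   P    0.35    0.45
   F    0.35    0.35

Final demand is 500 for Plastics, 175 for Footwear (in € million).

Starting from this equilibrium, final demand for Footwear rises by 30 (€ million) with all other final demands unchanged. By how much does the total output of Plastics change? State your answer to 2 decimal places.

Δx_P = 50.94

I − A =
  [   0.65    -0.45]
  [  -0.35     0.65]
det(I−A) = (0.65)(0.65) − (-0.45)(-0.35) = 0.2650
adj(I−A) = [[0.65, 0.45], [0.35, 0.65]]
(I − A)⁻¹ = adj(I−A) / det(I−A) ≈
  [   2.4528     1.6981]
  [   1.3208     2.4528]
Δx = (I − A)⁻¹ Δd with Δd having +30 in the Footwear component and 0 elsewhere.
So Δx_P = L_PF · (+30), where L_PF = adj(I−A)_PF / det(I−A) = 0.45 / 0.2650.
Δx_P = 0.45 × (+30) / 0.2650 = 13.50 / 0.2650 ≈ 50.94.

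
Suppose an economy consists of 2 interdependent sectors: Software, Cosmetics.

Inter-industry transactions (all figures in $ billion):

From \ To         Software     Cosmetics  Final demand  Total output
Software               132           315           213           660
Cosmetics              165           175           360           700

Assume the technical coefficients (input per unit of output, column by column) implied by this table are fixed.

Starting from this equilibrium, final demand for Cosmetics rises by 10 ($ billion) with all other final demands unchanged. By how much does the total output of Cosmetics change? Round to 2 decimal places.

Δx_C = 16.41

Technical coefficients a_ij = z_ij / X_j:
  a_SS = 132/660 = 0.20, a_CS = 165/660 = 0.25
  a_SC = 315/700 = 0.45, a_CC = 175/700 = 0.25
I − A =
  [   0.80    -0.45]
  [  -0.25     0.75]
det(I−A) = (0.80)(0.75) − (-0.45)(-0.25) = 0.4875
adj(I−A) = [[0.75, 0.45], [0.25, 0.80]]
(I − A)⁻¹ = adj(I−A) / det(I−A) ≈
  [   1.5385     0.9231]
  [   0.5128     1.6410]
Δx = (I − A)⁻¹ Δd with Δd having +10 in the Cosmetics component and 0 elsewhere.
So Δx_C = L_CC · (+10), where L_CC = adj(I−A)_CC / det(I−A) = 0.80 / 0.4875.
Δx_C = 0.80 × (+10) / 0.4875 = 8.00 / 0.4875 ≈ 16.41.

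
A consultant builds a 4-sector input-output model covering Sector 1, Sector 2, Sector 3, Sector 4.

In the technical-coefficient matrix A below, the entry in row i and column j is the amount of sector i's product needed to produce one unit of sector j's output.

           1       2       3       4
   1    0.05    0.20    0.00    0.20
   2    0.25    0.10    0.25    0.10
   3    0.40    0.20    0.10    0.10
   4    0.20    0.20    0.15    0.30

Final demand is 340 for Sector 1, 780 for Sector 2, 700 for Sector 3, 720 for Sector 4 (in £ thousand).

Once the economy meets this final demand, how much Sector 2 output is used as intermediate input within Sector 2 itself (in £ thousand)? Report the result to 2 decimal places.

z_22 = 208.58

I − A =
  [   0.95    -0.20     0.00    -0.20]
  [  -0.25     0.90    -0.25    -0.10]
  [  -0.40    -0.20     0.90    -0.10]
  [  -0.20    -0.20    -0.15     0.70]
Compute the cofactors C_ij = (−1)^(i+j)·(3×3 minor ij) of I−A; the adjugate is their transpose:
adj(I−A) = Cᵀ =
  [ 0.49250   0.16500   0.07500   0.17500]
  [ 0.25275   0.53625   0.17800   0.17425]
  [ 0.30600   0.22000   0.49450   0.18950]
  [ 0.27850   0.24750   0.17825   0.65700]
det(I−A) = Σ_j (I−A)_1j·C_1j = (0.95)(0.49250) + (-0.20)(0.25275) + (0.00)(0.30600) + (-0.20)(0.27850) = 0.361625
(I − A)⁻¹ = adj(I−A) / det(I−A) ≈
  [   1.3619     0.4563     0.2074     0.4839]
  [   0.6989     1.4829     0.4922     0.4819]
  [   0.8462     0.6084     1.3674     0.5240]
  [   0.7701     0.6844     0.4929     1.8168]
First solve x = (I − A)⁻¹ d = adj(I−A)·d / det(I−A); in particular x_2 = (0.25275·340 + 0.53625·780 + 0.17800·700 + 0.17425·720) / 0.361625 = 754.27 / 0.361625 ≈ 2085.7795.
Intermediate flow from 2 to 2: z_22 = a_22 · x_2 = 0.10 × 754.27 / 0.361625 = 75.427 / 0.361625 ≈ 208.58.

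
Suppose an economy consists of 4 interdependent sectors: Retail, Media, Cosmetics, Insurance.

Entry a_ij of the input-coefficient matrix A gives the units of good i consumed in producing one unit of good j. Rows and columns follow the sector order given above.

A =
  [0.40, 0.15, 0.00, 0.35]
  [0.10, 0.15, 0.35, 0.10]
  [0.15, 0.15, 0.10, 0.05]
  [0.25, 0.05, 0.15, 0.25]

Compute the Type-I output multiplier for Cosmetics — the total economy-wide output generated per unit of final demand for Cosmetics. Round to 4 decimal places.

I − A =
  [   0.60    -0.15     0.00    -0.35]
  [  -0.10     0.85    -0.35    -0.10]
  [  -0.15    -0.15     0.90    -0.05]
  [  -0.25    -0.05    -0.15     0.75]
Compute the cofactors C_ij = (−1)^(i+j)·(3×3 minor ij) of I−A; the adjugate is their transpose:
adj(I−A) = Cᵀ =
  [ 0.520375   0.123750   0.092375   0.265500]
  [ 0.135250   0.313875   0.141125   0.114375]
  [ 0.120750   0.077250   0.288375   0.085875]
  [ 0.206625   0.077625   0.097875   0.406125]
det(I−A) = Σ_j (I−A)_1j·C_1j = (0.60)(0.520375) + (-0.15)(0.135250) + (0.00)(0.120750) + (-0.35)(0.206625) = 0.21961875
(I − A)⁻¹ = adj(I−A) / det(I−A) ≈
  [   2.36945     0.56348     0.42062     1.20891]
  [   0.61584     1.42918     0.64259     0.52079]
  [   0.54982     0.35175     1.31307     0.39102]
  [   0.94083     0.35345     0.44566     1.84923]
The output multiplier for sector j is the column-j sum of the Leontief inverse (I − A)⁻¹ = adj(I−A) / det(I−A).
Column 3 of adj(I−A): (0.092375, 0.141125, 0.288375, 0.097875); det(I−A) = 0.21961875.
m_3 = (0.092375 + 0.141125 + 0.288375 + 0.097875) / 0.21961875 = 0.61975 / 0.21961875 ≈ 2.8219.

m_3 = 2.8219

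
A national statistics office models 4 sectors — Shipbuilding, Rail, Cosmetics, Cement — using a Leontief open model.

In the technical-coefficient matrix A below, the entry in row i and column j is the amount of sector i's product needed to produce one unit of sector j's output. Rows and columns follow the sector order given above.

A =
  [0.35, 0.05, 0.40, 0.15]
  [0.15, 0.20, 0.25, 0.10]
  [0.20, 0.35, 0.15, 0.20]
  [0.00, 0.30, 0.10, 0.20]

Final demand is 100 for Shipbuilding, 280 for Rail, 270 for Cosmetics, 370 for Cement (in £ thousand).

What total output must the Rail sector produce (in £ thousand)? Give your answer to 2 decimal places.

I − A =
  [   0.65    -0.05    -0.40    -0.15]
  [  -0.15     0.80    -0.25    -0.10]
  [  -0.20    -0.35     0.85    -0.20]
  [   0.00    -0.30    -0.10     0.80]
Compute the cofactors C_ij = (−1)^(i+j)·(3×3 minor ij) of I−A; the adjugate is their transpose:
adj(I−A) = Cᵀ =
  [ 0.414000   0.212500   0.277750   0.173625]
  [ 0.141000   0.362000   0.186750   0.118375]
  [ 0.173000   0.238000   0.383750   0.158125]
  [ 0.074500   0.165500   0.118000   0.291250]
det(I−A) = Σ_j (I−A)_1j·C_1j = (0.65)(0.414000) + (-0.05)(0.141000) + (-0.40)(0.173000) + (-0.15)(0.074500) = 0.181675
(I − A)⁻¹ = adj(I−A) / det(I−A) ≈
  [   2.2788     1.1697     1.5288     0.9557]
  [   0.7761     1.9926     1.0279     0.6516]
  [   0.9522     1.3100     2.1123     0.8704]
  [   0.4101     0.9110     0.6495     1.6031]
x = (I − A)⁻¹ d = adj(I−A)·d / det(I−A), with det(I−A) = 0.181675:
  x_1 = (0.414000·100 + 0.212500·280 + 0.277750·270 + 0.173625·370) / 0.181675 = 240.13375 / 0.181675 ≈ 1321.78
  x_2 = (0.141000·100 + 0.362000·280 + 0.186750·270 + 0.118375·370) / 0.181675 = 209.68125 / 0.181675 ≈ 1154.16
  x_3 = (0.173000·100 + 0.238000·280 + 0.383750·270 + 0.158125·370) / 0.181675 = 246.05875 / 0.181675 ≈ 1354.39
  x_4 = (0.074500·100 + 0.165500·280 + 0.118000·270 + 0.291250·370) / 0.181675 = 193.4125 / 0.181675 ≈ 1064.61

x_2 = 1154.16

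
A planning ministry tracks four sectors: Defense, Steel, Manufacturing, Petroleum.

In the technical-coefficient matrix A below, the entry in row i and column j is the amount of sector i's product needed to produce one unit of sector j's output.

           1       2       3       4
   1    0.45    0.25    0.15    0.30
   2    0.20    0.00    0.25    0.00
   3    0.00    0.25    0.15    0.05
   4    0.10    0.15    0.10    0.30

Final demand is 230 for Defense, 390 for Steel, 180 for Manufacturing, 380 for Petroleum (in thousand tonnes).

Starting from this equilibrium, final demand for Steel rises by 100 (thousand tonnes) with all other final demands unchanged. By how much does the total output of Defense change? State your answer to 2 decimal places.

Δx_1 = 95.68

I − A =
  [   0.55    -0.25    -0.15    -0.30]
  [  -0.20     1.00    -0.25     0.00]
  [   0.00    -0.25     0.85    -0.05]
  [  -0.10    -0.15    -0.10     0.70]
Compute the cofactors C_ij = (−1)^(i+j)·(3×3 minor ij) of I−A; the adjugate is their transpose:
adj(I−A) = Cᵀ =
  [ 0.544375   0.220625   0.190000   0.246875]
  [ 0.119250   0.298250   0.115750   0.059375]
  [ 0.041500   0.094125   0.311000   0.040000]
  [ 0.109250   0.108875   0.096375   0.383125]
det(I−A) = Σ_j (I−A)_1j·C_1j = (0.55)(0.544375) + (-0.25)(0.119250) + (-0.15)(0.041500) + (-0.30)(0.109250) = 0.23059375
(I − A)⁻¹ = adj(I−A) / det(I−A) ≈
  [   2.3608     0.9568     0.8240     1.0706]
  [   0.5171     1.2934     0.5020     0.2575]
  [   0.1800     0.4082     1.3487     0.1735]
  [   0.4738     0.4722     0.4179     1.6615]
Δx = (I − A)⁻¹ Δd with Δd having +100 in the Steel component and 0 elsewhere.
So Δx_1 = L_12 · (+100), where L_12 = adj(I−A)_12 / det(I−A) = 0.220625 / 0.23059375.
Δx_1 = 0.220625 × (+100) / 0.23059375 = 22.0625 / 0.23059375 ≈ 95.68.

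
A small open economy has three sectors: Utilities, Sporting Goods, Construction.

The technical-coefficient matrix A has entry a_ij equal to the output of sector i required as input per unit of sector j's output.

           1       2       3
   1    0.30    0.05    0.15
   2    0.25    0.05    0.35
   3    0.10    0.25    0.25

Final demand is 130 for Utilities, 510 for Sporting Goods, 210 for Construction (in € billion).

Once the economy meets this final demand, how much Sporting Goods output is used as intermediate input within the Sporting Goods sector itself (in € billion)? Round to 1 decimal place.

I − A =
  [   0.70    -0.05    -0.15]
  [  -0.25     0.95    -0.35]
  [  -0.10    -0.25     0.75]
Cofactors of I−A, C_ij = (−1)^(i+j)·(minor ij) (rows/columns in the sector order above):
  C_11 = (0.95)(0.75) − (-0.35)(-0.25) = 0.6250
  C_12 = −[(-0.25)(0.75) − (-0.35)(-0.10)] = 0.2225
  C_13 = (-0.25)(-0.25) − (0.95)(-0.10) = 0.1575
  C_21 = −[(-0.05)(0.75) − (-0.15)(-0.25)] = 0.0750
  C_22 = (0.70)(0.75) − (-0.15)(-0.10) = 0.5100
  C_23 = −[(0.70)(-0.25) − (-0.05)(-0.10)] = 0.1800
  C_31 = (-0.05)(-0.35) − (-0.15)(0.95) = 0.1600
  C_32 = −[(0.70)(-0.35) − (-0.15)(-0.25)] = 0.2825
  C_33 = (0.70)(0.95) − (-0.05)(-0.25) = 0.6525
det(I−A) = Σ_j (I−A)_1j·C_1j = (0.70)(0.6250) + (-0.05)(0.2225) + (-0.15)(0.1575) = 0.40275
adj(I−A) = Cᵀ =
  [ 0.6250   0.0750   0.1600]
  [ 0.2225   0.5100   0.2825]
  [ 0.1575   0.1800   0.6525]
(I − A)⁻¹ = adj(I−A) / det(I−A) ≈
  [   1.5518     0.1862     0.3973]
  [   0.5525     1.2663     0.7014]
  [   0.3911     0.4469     1.6201]
First solve x = (I − A)⁻¹ d = adj(I−A)·d / det(I−A); in particular x_2 = (0.2225·130 + 0.5100·510 + 0.2825·210) / 0.40275 = 348.35 / 0.40275 ≈ 864.929.
Intermediate flow from 2 to 2: z_22 = a_22 · x_2 = 0.05 × 348.35 / 0.40275 = 17.4175 / 0.40275 ≈ 43.2.

z_22 = 43.2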